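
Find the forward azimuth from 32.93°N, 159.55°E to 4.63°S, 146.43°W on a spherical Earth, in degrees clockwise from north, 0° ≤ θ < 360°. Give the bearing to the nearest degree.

Δλ = -146.43 − 159.55 = -305.98°; wrapped into (−180°, 180°]: 54.02°.
θ = atan2( sin Δλ · cos φ₂ , cos φ₁ · sin φ₂ − sin φ₁ · cos φ₂ · cos Δλ )
  = atan2(0.80658, -0.38608) = 115.579° → normalised to [0°, 360°): 115.579°.

116°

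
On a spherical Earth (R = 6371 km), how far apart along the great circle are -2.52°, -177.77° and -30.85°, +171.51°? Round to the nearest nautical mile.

Δλ = 171.51 − -177.77 = 349.28°; wrapped into (−180°, 180°]: -10.72°.
Δφ = -30.85 − -2.52 = -28.33°.
a = sin²(Δφ/2) + cos φ₁ · cos φ₂ · sin²(Δλ/2) = 0.067370.
c = 2·atan2(√a, √(1−a)) = 0.52513 rad → d = 6371·c ≈ 3345.58 km ≈ 1806.47 nmi.

1806 nmi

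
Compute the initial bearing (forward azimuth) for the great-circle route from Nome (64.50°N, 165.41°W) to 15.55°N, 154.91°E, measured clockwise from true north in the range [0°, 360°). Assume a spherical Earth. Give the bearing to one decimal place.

228.0°

Δλ = 154.91 − -165.41 = 320.32°; wrapped into (−180°, 180°]: -39.68°.
θ = atan2( sin Δλ · cos φ₂ , cos φ₁ · sin φ₂ − sin φ₁ · cos φ₂ · cos Δλ )
  = atan2(-0.61513, -0.55381) = -131.997° → normalised to [0°, 360°): 228.003°.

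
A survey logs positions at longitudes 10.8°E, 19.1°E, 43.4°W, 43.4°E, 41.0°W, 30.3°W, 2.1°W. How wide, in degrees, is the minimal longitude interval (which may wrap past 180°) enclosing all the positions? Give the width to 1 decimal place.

Sort the longitudes: -43.4°, -41.0°, -30.3°, -2.1°, +10.8°, +19.1°, +43.4°.
Eastward gaps between consecutive values (wrapping around): 2.4°, 10.7°, 28.2°, 12.9°, 8.3°, 24.3°, 273.2°.
Largest gap = 273.2° ⇒ minimal covering band is its complement: 360° − 273.2° = 86.8°.
Band runs from -43.4° eastward to +43.4°.

86.8°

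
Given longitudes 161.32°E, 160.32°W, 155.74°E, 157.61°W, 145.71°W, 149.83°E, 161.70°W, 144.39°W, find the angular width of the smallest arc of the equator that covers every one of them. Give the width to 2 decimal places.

Sort the longitudes: -161.70°, -160.32°, -157.61°, -145.71°, -144.39°, +149.83°, +155.74°, +161.32°.
Eastward gaps between consecutive values (wrapping around): 1.38°, 2.71°, 11.90°, 1.32°, 294.22°, 5.91°, 5.58°, 36.98°.
Largest gap = 294.22° ⇒ minimal covering band is its complement: 360° − 294.22° = 65.78°.
Band runs from +149.83° eastward to -144.39°, crossing the antimeridian.

65.78°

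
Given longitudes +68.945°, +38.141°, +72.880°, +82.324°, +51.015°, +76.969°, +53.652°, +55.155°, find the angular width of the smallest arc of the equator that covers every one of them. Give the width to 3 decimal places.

Sort the longitudes: +38.141°, +51.015°, +53.652°, +55.155°, +68.945°, +72.880°, +76.969°, +82.324°.
Eastward gaps between consecutive values (wrapping around): 12.874°, 2.637°, 1.503°, 13.790°, 3.935°, 4.089°, 5.355°, 315.817°.
Largest gap = 315.817° ⇒ minimal covering band is its complement: 360° − 315.817° = 44.183°.
Band runs from +38.141° eastward to +82.324°.

44.183°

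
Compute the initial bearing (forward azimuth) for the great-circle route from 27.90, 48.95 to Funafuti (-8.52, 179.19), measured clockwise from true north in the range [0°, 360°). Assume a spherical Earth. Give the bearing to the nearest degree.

77°

Δλ = 179.19 − 48.95 = 130.24°.
θ = atan2( sin Δλ · cos φ₂ , cos φ₁ · sin φ₂ − sin φ₁ · cos φ₂ · cos Δλ )
  = atan2(0.75492, 0.16801) = 77.453° → normalised to [0°, 360°): 77.453°.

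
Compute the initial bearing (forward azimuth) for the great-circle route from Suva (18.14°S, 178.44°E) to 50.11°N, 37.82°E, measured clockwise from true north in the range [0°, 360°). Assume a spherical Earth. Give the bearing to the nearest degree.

325°

Δλ = 37.82 − 178.44 = -140.62°.
θ = atan2( sin Δλ · cos φ₂ , cos φ₁ · sin φ₂ − sin φ₁ · cos φ₂ · cos Δλ )
  = atan2(-0.40689, 0.57481) = -35.294° → normalised to [0°, 360°): 324.706°.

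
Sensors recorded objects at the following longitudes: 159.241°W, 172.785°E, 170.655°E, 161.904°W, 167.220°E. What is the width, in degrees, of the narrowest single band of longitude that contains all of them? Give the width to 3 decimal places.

Sort the longitudes: -161.904°, -159.241°, +167.220°, +170.655°, +172.785°.
Eastward gaps between consecutive values (wrapping around): 2.663°, 326.461°, 3.435°, 2.130°, 25.311°.
Largest gap = 326.461° ⇒ minimal covering band is its complement: 360° − 326.461° = 33.539°.
Band runs from +167.220° eastward to -159.241°, crossing the antimeridian.

33.539°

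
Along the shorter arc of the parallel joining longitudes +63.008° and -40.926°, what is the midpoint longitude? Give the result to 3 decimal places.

Signed shortest Δλ from +63.008° to -40.926° is -103.934°.
Midpoint longitude = +63.008° + (-103.934°)/2 = +63.008° − 51.967° = +11.041°.

+11.041°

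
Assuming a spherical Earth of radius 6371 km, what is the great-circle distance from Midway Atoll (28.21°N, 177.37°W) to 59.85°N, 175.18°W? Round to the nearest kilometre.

Δλ = -175.18 − -177.37 = 2.19°.
Δφ = 59.85 − 28.21 = 31.64°.
a = sin²(Δφ/2) + cos φ₁ · cos φ₂ · sin²(Δλ/2) = 0.074481.
c = 2·atan2(√a, √(1−a)) = 0.55284 rad → d = 6371·c ≈ 3522.13 km.

3522 km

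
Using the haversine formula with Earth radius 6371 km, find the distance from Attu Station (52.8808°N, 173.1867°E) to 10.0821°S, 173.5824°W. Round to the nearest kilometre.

Δλ = -173.5824 − 173.1867 = -346.7691°; wrapped into (−180°, 180°]: 13.2309°.
Δφ = -10.0821 − 52.8808 = -62.9629°.
a = sin²(Δφ/2) + cos φ₁ · cos φ₂ · sin²(Δλ/2) = 0.280602.
c = 2·atan2(√a, √(1−a)) = 1.11654 rad → d = 6371·c ≈ 7113.46 km.

7113 km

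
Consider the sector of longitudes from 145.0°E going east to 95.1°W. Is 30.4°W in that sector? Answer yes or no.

Band width going east from +145.0° to -95.1°: ((-95.1 − 145.0) mod 360) = 119.9°.
Offset of -30.4° east of the west edge: ((-30.4 − 145.0) mod 360) = 184.6°.
184.6° > 119.9° ⇒ outside.

No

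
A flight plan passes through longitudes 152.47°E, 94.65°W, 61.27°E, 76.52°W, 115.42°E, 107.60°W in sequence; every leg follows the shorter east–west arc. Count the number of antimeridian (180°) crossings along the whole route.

3

Leg 1: +152.47° → -94.65°, shortest Δλ = 112.88° (east) — crosses 180°.
Leg 2: -94.65° → +61.27°, shortest Δλ = 155.92° (east) — does not cross 180°.
Leg 3: +61.27° → -76.52°, shortest Δλ = -137.79° (west) — does not cross 180°.
Leg 4: -76.52° → +115.42°, shortest Δλ = -168.06° (west) — crosses 180°.
Leg 5: +115.42° → -107.60°, shortest Δλ = 136.98° (east) — crosses 180°.
Total crossings: 3.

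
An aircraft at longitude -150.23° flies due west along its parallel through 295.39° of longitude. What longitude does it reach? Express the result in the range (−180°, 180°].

-85.62°

Start at -150.23°; shift −295.39° → -445.62°.
-445.62° lies outside (−180°, 180°]; add 360° → -85.62°.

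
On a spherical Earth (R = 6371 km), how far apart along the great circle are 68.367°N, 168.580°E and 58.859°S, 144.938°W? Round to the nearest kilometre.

Δλ = -144.938 − 168.580 = -313.518°; wrapped into (−180°, 180°]: 46.482°.
Δφ = -58.859 − 68.367 = -127.226°.
a = sin²(Δφ/2) + cos φ₁ · cos φ₂ · sin²(Δλ/2) = 0.832166.
c = 2·atan2(√a, √(1−a)) = 2.29740 rad → d = 6371·c ≈ 14636.72 km.

14637 km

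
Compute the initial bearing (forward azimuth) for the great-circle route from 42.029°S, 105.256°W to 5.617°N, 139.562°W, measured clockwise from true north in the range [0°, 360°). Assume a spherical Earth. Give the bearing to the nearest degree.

318°

Δλ = -139.562 − -105.256 = -34.306°.
θ = atan2( sin Δλ · cos φ₂ , cos φ₁ · sin φ₂ − sin φ₁ · cos φ₂ · cos Δλ )
  = atan2(-0.56091, 0.62309) = -41.994° → normalised to [0°, 360°): 318.006°.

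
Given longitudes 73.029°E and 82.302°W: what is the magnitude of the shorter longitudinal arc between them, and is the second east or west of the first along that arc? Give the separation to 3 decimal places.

Raw difference: -82.302 − 73.029 = -155.331°.
Normalise into (−180°, 180°]: -155.331° stays -155.331°.
Negative ⇒ the second point lies to the west; separation 155.331°.

155.331° west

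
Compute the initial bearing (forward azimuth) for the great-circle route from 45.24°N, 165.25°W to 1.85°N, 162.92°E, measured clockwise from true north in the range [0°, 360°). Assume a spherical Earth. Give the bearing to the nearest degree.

Δλ = 162.92 − -165.25 = 328.17°; wrapped into (−180°, 180°]: -31.83°.
θ = atan2( sin Δλ · cos φ₂ , cos φ₁ · sin φ₂ − sin φ₁ · cos φ₂ · cos Δλ )
  = atan2(-0.52713, -0.58023) = -137.746° → normalised to [0°, 360°): 222.254°.

222°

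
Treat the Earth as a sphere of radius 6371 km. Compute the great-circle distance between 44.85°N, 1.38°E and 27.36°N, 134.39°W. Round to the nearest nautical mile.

5842 nmi

Δλ = -134.39 − 1.38 = -135.77°.
Δφ = 27.36 − 44.85 = -17.49°.
a = sin²(Δφ/2) + cos φ₁ · cos φ₂ · sin²(Δλ/2) = 0.563526.
c = 2·atan2(√a, √(1−a)) = 1.69819 rad → d = 6371·c ≈ 10819.19 km ≈ 5841.89 nmi.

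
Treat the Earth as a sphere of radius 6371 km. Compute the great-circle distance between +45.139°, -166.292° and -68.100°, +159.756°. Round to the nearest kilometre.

Δλ = 159.756 − -166.292 = 326.048°; wrapped into (−180°, 180°]: -33.952°.
Δφ = -68.100 − 45.139 = -113.239°.
a = sin²(Δφ/2) + cos φ₁ · cos φ₂ · sin²(Δλ/2) = 0.719712.
c = 2·atan2(√a, √(1−a)) = 2.02575 rad → d = 6371·c ≈ 12906.08 km.

12906 km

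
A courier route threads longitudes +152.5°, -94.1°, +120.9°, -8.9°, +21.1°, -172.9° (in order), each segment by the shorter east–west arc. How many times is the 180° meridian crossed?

Leg 1: +152.5° → -94.1°, shortest Δλ = 113.4° (east) — crosses 180°.
Leg 2: -94.1° → +120.9°, shortest Δλ = -145.0° (west) — crosses 180°.
Leg 3: +120.9° → -8.9°, shortest Δλ = -129.8° (west) — does not cross 180°.
Leg 4: -8.9° → +21.1°, shortest Δλ = 30.0° (east) — does not cross 180°.
Leg 5: +21.1° → -172.9°, shortest Δλ = 166.0° (east) — crosses 180°.
Total crossings: 3.

3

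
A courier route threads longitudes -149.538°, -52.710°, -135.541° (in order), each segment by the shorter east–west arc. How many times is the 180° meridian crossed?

0

Leg 1: -149.538° → -52.710°, shortest Δλ = 96.828° (east) — does not cross 180°.
Leg 2: -52.710° → -135.541°, shortest Δλ = -82.831° (west) — does not cross 180°.
Total crossings: 0.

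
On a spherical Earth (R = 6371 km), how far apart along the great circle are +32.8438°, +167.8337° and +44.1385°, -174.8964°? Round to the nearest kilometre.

Δλ = -174.8964 − 167.8337 = -342.7301°; wrapped into (−180°, 180°]: 17.2699°.
Δφ = 44.1385 − 32.8438 = 11.2947°.
a = sin²(Δφ/2) + cos φ₁ · cos φ₂ · sin²(Δλ/2) = 0.023275.
c = 2·atan2(√a, √(1−a)) = 0.30632 rad → d = 6371·c ≈ 1951.55 km.

1952 km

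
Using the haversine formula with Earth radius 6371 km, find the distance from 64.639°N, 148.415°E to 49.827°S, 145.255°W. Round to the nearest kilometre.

Δλ = -145.255 − 148.415 = -293.670°; wrapped into (−180°, 180°]: 66.330°.
Δφ = -49.827 − 64.639 = -114.466°.
a = sin²(Δφ/2) + cos φ₁ · cos φ₂ · sin²(Δλ/2) = 0.789766.
c = 2·atan2(√a, √(1−a)) = 2.18895 rad → d = 6371·c ≈ 13945.81 km.

13946 km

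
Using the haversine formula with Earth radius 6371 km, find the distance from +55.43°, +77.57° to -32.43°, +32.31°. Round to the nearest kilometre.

Δλ = 32.31 − 77.57 = -45.26°.
Δφ = -32.43 − 55.43 = -87.86°.
a = sin²(Δφ/2) + cos φ₁ · cos φ₂ · sin²(Δλ/2) = 0.552236.
c = 2·atan2(√a, √(1−a)) = 1.67546 rad → d = 6371·c ≈ 10674.35 km.

10674 km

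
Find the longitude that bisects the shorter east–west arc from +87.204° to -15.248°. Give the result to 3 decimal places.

Signed shortest Δλ from +87.204° to -15.248° is -102.452°.
Midpoint longitude = +87.204° + (-102.452°)/2 = +87.204° − 51.226° = +35.978°.

+35.978°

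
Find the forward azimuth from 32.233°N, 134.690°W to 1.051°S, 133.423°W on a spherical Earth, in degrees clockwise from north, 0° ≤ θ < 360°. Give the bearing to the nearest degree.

178°

Δλ = -133.423 − -134.690 = 1.267°.
θ = atan2( sin Δλ · cos φ₂ , cos φ₁ · sin φ₂ − sin φ₁ · cos φ₂ · cos Δλ )
  = atan2(0.02211, -0.54866) = 177.693° → normalised to [0°, 360°): 177.693°.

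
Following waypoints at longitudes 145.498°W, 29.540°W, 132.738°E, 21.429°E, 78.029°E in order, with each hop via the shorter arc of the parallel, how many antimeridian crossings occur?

0

Leg 1: -145.498° → -29.540°, shortest Δλ = 115.958° (east) — does not cross 180°.
Leg 2: -29.540° → +132.738°, shortest Δλ = 162.278° (east) — does not cross 180°.
Leg 3: +132.738° → +21.429°, shortest Δλ = -111.309° (west) — does not cross 180°.
Leg 4: +21.429° → +78.029°, shortest Δλ = 56.6° (east) — does not cross 180°.
Total crossings: 0.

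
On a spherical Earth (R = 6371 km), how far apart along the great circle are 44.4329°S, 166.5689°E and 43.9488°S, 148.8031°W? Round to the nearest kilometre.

3514 km

Δλ = -148.8031 − 166.5689 = -315.3720°; wrapped into (−180°, 180°]: 44.6280°.
Δφ = -43.9488 − -44.4329 = 0.4841°.
a = sin²(Δφ/2) + cos φ₁ · cos φ₂ · sin²(Δλ/2) = 0.074130.
c = 2·atan2(√a, √(1−a)) = 0.55150 rad → d = 6371·c ≈ 3513.60 km.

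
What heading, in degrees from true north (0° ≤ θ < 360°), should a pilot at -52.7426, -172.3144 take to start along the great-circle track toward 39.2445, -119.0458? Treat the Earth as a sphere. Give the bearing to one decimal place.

39.5°

Δλ = -119.0458 − -172.3144 = 53.2686°.
θ = atan2( sin Δλ · cos φ₂ , cos φ₁ · sin φ₂ − sin φ₁ · cos φ₂ · cos Δλ )
  = atan2(0.62068, 0.75164) = 39.549° → normalised to [0°, 360°): 39.549°.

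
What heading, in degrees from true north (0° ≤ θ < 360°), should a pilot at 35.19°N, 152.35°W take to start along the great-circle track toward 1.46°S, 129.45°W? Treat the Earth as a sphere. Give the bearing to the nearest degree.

Δλ = -129.45 − -152.35 = 22.90°.
θ = atan2( sin Δλ · cos φ₂ , cos φ₁ · sin φ₂ − sin φ₁ · cos φ₂ · cos Δλ )
  = atan2(0.38900, -0.55152) = 144.804° → normalised to [0°, 360°): 144.804°.

145°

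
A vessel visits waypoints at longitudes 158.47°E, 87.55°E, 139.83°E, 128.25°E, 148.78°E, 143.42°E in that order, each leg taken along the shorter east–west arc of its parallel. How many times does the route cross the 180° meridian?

Leg 1: +158.47° → +87.55°, shortest Δλ = -70.92° (west) — does not cross 180°.
Leg 2: +87.55° → +139.83°, shortest Δλ = 52.28° (east) — does not cross 180°.
Leg 3: +139.83° → +128.25°, shortest Δλ = -11.58° (west) — does not cross 180°.
Leg 4: +128.25° → +148.78°, shortest Δλ = 20.53° (east) — does not cross 180°.
Leg 5: +148.78° → +143.42°, shortest Δλ = -5.36° (west) — does not cross 180°.
Total crossings: 0.

0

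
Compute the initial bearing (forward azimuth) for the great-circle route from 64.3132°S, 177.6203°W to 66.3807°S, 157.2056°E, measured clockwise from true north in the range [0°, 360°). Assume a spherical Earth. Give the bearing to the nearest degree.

Δλ = 157.2056 − -177.6203 = 334.8259°; wrapped into (−180°, 180°]: -25.1741°.
θ = atan2( sin Δλ · cos φ₂ , cos φ₁ · sin φ₂ − sin φ₁ · cos φ₂ · cos Δλ )
  = atan2(-0.17043, -0.07037) = -112.436° → normalised to [0°, 360°): 247.564°.

248°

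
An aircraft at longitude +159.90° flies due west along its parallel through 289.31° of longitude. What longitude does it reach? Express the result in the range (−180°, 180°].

-129.41°

Start at +159.90°; shift −289.31° → -129.41°.
-129.41° already lies in (−180°, 180°].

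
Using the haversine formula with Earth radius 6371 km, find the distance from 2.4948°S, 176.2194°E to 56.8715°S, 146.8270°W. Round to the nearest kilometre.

6870 km

Δλ = -146.8270 − 176.2194 = -323.0464°; wrapped into (−180°, 180°]: 36.9536°.
Δφ = -56.8715 − -2.4948 = -54.3767°.
a = sin²(Δφ/2) + cos φ₁ · cos φ₂ · sin²(Δλ/2) = 0.263613.
c = 2·atan2(√a, √(1−a)) = 1.07836 rad → d = 6371·c ≈ 6870.23 km.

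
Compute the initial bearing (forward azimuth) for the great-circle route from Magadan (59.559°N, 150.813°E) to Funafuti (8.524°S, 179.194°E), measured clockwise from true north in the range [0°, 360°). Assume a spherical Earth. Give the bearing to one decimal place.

Δλ = 179.194 − 150.813 = 28.381°.
θ = atan2( sin Δλ · cos φ₂ , cos φ₁ · sin φ₂ − sin φ₁ · cos φ₂ · cos Δλ )
  = atan2(0.47008, -0.82524) = 150.333° → normalised to [0°, 360°): 150.333°.

150.3°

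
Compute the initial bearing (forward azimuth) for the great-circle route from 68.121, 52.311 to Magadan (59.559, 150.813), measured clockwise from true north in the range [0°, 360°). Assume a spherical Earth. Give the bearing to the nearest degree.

Δλ = 150.813 − 52.311 = 98.502°.
θ = atan2( sin Δλ · cos φ₂ , cos φ₁ · sin φ₂ − sin φ₁ · cos φ₂ · cos Δλ )
  = atan2(0.50108, 0.39079) = 52.050° → normalised to [0°, 360°): 52.050°.

52°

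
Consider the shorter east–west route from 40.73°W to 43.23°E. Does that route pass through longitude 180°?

Signed shortest Δλ = ((43.23 − -40.73 + 180) mod 360) − 180 = 83.96°.
Going east by 83.96° from -40.73° reaches +43.23° without touching 180°.

No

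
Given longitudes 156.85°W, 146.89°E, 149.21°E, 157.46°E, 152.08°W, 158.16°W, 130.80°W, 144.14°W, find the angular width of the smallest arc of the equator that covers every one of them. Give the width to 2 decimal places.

Sort the longitudes: -158.16°, -156.85°, -152.08°, -144.14°, -130.80°, +146.89°, +149.21°, +157.46°.
Eastward gaps between consecutive values (wrapping around): 1.31°, 4.77°, 7.94°, 13.34°, 277.69°, 2.32°, 8.25°, 44.38°.
Largest gap = 277.69° ⇒ minimal covering band is its complement: 360° − 277.69° = 82.31°.
Band runs from +146.89° eastward to -130.80°, crossing the antimeridian.

82.31°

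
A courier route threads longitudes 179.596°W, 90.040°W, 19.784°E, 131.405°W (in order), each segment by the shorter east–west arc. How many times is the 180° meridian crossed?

Leg 1: -179.596° → -90.040°, shortest Δλ = 89.556° (east) — does not cross 180°.
Leg 2: -90.040° → +19.784°, shortest Δλ = 109.824° (east) — does not cross 180°.
Leg 3: +19.784° → -131.405°, shortest Δλ = -151.189° (west) — does not cross 180°.
Total crossings: 0.

0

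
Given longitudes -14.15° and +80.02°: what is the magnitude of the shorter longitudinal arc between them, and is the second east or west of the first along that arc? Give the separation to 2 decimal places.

94.17° east

Raw difference: 80.02 − -14.15 = 94.17°.
Normalise into (−180°, 180°]: 94.17° stays 94.17°.
Positive ⇒ the second point lies to the east; separation 94.17°.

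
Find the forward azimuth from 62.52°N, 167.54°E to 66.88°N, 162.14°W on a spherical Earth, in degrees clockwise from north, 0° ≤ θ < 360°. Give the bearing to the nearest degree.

58°

Δλ = -162.14 − 167.54 = -329.68°; wrapped into (−180°, 180°]: 30.32°.
θ = atan2( sin Δλ · cos φ₂ , cos φ₁ · sin φ₂ − sin φ₁ · cos φ₂ · cos Δλ )
  = atan2(0.19823, 0.12367) = 58.040° → normalised to [0°, 360°): 58.040°.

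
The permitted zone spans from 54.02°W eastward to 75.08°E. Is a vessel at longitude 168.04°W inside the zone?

Band width going east from -54.02° to +75.08°: ((75.08 − -54.02) mod 360) = 129.10°.
Offset of -168.04° east of the west edge: ((-168.04 − -54.02) mod 360) = 245.98°.
245.98° > 129.10° ⇒ outside.

No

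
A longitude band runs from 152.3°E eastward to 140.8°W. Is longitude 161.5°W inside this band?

Yes

Band width going east from +152.3° to -140.8°: ((-140.8 − 152.3) mod 360) = 66.9°.
Offset of -161.5° east of the west edge: ((-161.5 − 152.3) mod 360) = 46.2°.
46.2° ≤ 66.9° ⇒ inside.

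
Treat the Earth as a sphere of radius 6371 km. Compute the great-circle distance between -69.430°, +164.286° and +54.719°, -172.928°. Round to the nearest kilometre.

13927 km

Δλ = -172.928 − 164.286 = -337.214°; wrapped into (−180°, 180°]: 22.786°.
Δφ = 54.719 − -69.430 = 124.149°.
a = sin²(Δφ/2) + cos φ₁ · cos φ₂ · sin²(Δλ/2) = 0.788592.
c = 2·atan2(√a, √(1−a)) = 2.18607 rad → d = 6371·c ≈ 13927.47 km.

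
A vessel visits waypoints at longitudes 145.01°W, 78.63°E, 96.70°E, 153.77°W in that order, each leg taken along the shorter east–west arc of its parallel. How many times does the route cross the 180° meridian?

Leg 1: -145.01° → +78.63°, shortest Δλ = -136.36° (west) — crosses 180°.
Leg 2: +78.63° → +96.70°, shortest Δλ = 18.07° (east) — does not cross 180°.
Leg 3: +96.70° → -153.77°, shortest Δλ = 109.53° (east) — crosses 180°.
Total crossings: 2.

2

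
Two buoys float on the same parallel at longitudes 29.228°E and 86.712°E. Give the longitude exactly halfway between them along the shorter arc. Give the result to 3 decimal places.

57.970°E

Signed shortest Δλ from +29.228° to +86.712° is +57.484°.
Midpoint longitude = +29.228° + (+57.484°)/2 = +29.228° + 28.742° = +57.970°.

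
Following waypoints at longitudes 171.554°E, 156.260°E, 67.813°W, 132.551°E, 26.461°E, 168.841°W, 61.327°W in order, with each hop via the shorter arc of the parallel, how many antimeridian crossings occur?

3

Leg 1: +171.554° → +156.260°, shortest Δλ = -15.294° (west) — does not cross 180°.
Leg 2: +156.260° → -67.813°, shortest Δλ = 135.927° (east) — crosses 180°.
Leg 3: -67.813° → +132.551°, shortest Δλ = -159.636° (west) — crosses 180°.
Leg 4: +132.551° → +26.461°, shortest Δλ = -106.09° (west) — does not cross 180°.
Leg 5: +26.461° → -168.841°, shortest Δλ = 164.698° (east) — crosses 180°.
Leg 6: -168.841° → -61.327°, shortest Δλ = 107.514° (east) — does not cross 180°.
Total crossings: 3.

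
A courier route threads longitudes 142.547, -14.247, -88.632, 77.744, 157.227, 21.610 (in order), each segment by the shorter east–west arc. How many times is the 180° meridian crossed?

Leg 1: +142.547° → -14.247°, shortest Δλ = -156.794° (west) — does not cross 180°.
Leg 2: -14.247° → -88.632°, shortest Δλ = -74.385° (west) — does not cross 180°.
Leg 3: -88.632° → +77.744°, shortest Δλ = 166.376° (east) — does not cross 180°.
Leg 4: +77.744° → +157.227°, shortest Δλ = 79.483° (east) — does not cross 180°.
Leg 5: +157.227° → +21.610°, shortest Δλ = -135.617° (west) — does not cross 180°.
Total crossings: 0.

0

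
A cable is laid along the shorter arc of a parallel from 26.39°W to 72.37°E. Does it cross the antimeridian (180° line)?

No

Signed shortest Δλ = ((72.37 − -26.39 + 180) mod 360) − 180 = 98.76°.
Going east by 98.76° from -26.39° reaches +72.37° without touching 180°.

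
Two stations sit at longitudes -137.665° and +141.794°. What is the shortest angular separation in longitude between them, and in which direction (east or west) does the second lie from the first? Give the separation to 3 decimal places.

Raw difference: 141.794 − -137.665 = 279.459°.
Normalise into (−180°, 180°]: 279.459° − 360° = -80.541°.
Negative ⇒ the second point lies to the west; separation 80.541°.

80.541° west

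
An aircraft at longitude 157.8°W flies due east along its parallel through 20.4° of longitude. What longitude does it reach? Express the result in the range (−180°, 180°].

137.4°W

Start at -157.8°; shift +20.4° → -137.4°.
-137.4° already lies in (−180°, 180°].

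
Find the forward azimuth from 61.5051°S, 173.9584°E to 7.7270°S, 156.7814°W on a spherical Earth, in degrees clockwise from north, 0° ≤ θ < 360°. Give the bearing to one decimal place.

Δλ = -156.7814 − 173.9584 = -330.7398°; wrapped into (−180°, 180°]: 29.2602°.
θ = atan2( sin Δλ · cos φ₂ , cos φ₁ · sin φ₂ − sin φ₁ · cos φ₂ · cos Δλ )
  = atan2(0.48434, 0.69562) = 34.848° → normalised to [0°, 360°): 34.848°.

34.8°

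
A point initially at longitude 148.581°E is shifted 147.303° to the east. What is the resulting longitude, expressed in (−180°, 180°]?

64.116°W

Start at +148.581°; shift +147.303° → +295.884°.
+295.884° lies outside (−180°, 180°]; subtract 360° → -64.116°.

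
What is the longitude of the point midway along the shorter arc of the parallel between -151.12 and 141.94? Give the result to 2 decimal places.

+175.41°

Signed shortest Δλ from -151.12° to +141.94° is -66.94°.
Midpoint longitude = -151.12° + (-66.94°)/2 = -151.12° − 33.47° = -184.59°.
Normalise into (−180°, 180°]: +175.41°.
(The naïve average (-151.12 + +141.94)/2 = -4.59° is on the wrong side of the globe.)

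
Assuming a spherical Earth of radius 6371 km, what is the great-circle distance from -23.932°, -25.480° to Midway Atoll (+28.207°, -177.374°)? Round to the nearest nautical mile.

9273 nmi

Δλ = -177.374 − -25.480 = -151.894°.
Δφ = 28.207 − -23.932 = 52.139°.
a = sin²(Δφ/2) + cos φ₁ · cos φ₂ · sin²(Δλ/2) = 0.951117.
c = 2·atan2(√a, √(1−a)) = 2.69572 rad → d = 6371·c ≈ 17174.41 km ≈ 9273.44 nmi.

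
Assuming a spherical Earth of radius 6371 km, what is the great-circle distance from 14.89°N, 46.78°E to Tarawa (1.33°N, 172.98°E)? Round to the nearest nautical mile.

7468 nmi

Δλ = 172.98 − 46.78 = 126.20°.
Δφ = 1.33 − 14.89 = -13.56°.
a = sin²(Δφ/2) + cos φ₁ · cos φ₂ · sin²(Δλ/2) = 0.782328.
c = 2·atan2(√a, √(1−a)) = 2.17081 rad → d = 6371·c ≈ 13830.24 km ≈ 7467.73 nmi.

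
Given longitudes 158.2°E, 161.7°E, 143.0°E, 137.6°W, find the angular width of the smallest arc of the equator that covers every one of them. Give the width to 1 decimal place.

Sort the longitudes: -137.6°, +143.0°, +158.2°, +161.7°.
Eastward gaps between consecutive values (wrapping around): 280.6°, 15.2°, 3.5°, 60.7°.
Largest gap = 280.6° ⇒ minimal covering band is its complement: 360° − 280.6° = 79.4°.
Band runs from +143.0° eastward to -137.6°, crossing the antimeridian.

79.4°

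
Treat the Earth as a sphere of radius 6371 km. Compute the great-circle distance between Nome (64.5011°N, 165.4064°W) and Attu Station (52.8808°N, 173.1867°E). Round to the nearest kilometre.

Δλ = 173.1867 − -165.4064 = 338.5931°; wrapped into (−180°, 180°]: -21.4069°.
Δφ = 52.8808 − 64.5011 = -11.6203°.
a = sin²(Δφ/2) + cos φ₁ · cos φ₂ · sin²(Δλ/2) = 0.019209.
c = 2·atan2(√a, √(1−a)) = 0.27809 rad → d = 6371·c ≈ 1771.72 km.

1772 km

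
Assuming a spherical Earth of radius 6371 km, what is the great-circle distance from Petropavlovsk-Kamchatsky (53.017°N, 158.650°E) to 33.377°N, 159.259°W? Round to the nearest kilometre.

3968 km

Δλ = -159.259 − 158.650 = -317.909°; wrapped into (−180°, 180°]: 42.091°.
Δφ = 33.377 − 53.017 = -19.640°.
a = sin²(Δφ/2) + cos φ₁ · cos φ₂ · sin²(Δλ/2) = 0.093872.
c = 2·atan2(√a, √(1−a)) = 0.62279 rad → d = 6371·c ≈ 3967.78 km.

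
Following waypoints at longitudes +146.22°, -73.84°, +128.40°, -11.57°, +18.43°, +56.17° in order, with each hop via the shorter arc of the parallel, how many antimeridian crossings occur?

Leg 1: +146.22° → -73.84°, shortest Δλ = 139.94° (east) — crosses 180°.
Leg 2: -73.84° → +128.40°, shortest Δλ = -157.76° (west) — crosses 180°.
Leg 3: +128.40° → -11.57°, shortest Δλ = -139.97° (west) — does not cross 180°.
Leg 4: -11.57° → +18.43°, shortest Δλ = 30.0° (east) — does not cross 180°.
Leg 5: +18.43° → +56.17°, shortest Δλ = 37.74° (east) — does not cross 180°.
Total crossings: 2.

2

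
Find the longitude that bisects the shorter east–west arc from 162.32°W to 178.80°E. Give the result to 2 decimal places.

Signed shortest Δλ from -162.32° to +178.80° is -18.88°.
Midpoint longitude = -162.32° + (-18.88°)/2 = -162.32° − 9.44° = -171.76°.
(The naïve average (-162.32 + +178.80)/2 = 8.24° is on the wrong side of the globe.)

171.76°W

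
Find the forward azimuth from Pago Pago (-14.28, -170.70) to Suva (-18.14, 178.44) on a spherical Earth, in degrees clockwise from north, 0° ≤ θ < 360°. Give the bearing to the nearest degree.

248°

Δλ = 178.44 − -170.70 = 349.14°; wrapped into (−180°, 180°]: -10.86°.
θ = atan2( sin Δλ · cos φ₂ , cos φ₁ · sin φ₂ − sin φ₁ · cos φ₂ · cos Δλ )
  = atan2(-0.17905, -0.07152) = -111.773° → normalised to [0°, 360°): 248.227°.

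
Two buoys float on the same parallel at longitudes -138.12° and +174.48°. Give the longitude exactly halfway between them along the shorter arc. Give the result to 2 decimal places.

-161.82°

Signed shortest Δλ from -138.12° to +174.48° is -47.40°.
Midpoint longitude = -138.12° + (-47.40°)/2 = -138.12° − 23.70° = -161.82°.
(The naïve average (-138.12 + +174.48)/2 = 18.18° is on the wrong side of the globe.)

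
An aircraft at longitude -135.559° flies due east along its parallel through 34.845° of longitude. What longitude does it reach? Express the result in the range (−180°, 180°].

-100.714°

Start at -135.559°; shift +34.845° → -100.714°.
-100.714° already lies in (−180°, 180°].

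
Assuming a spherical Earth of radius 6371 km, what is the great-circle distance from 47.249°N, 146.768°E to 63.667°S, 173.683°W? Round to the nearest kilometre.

Δλ = -173.683 − 146.768 = -320.451°; wrapped into (−180°, 180°]: 39.549°.
Δφ = -63.667 − 47.249 = -110.916°.
a = sin²(Δφ/2) + cos φ₁ · cos φ₂ · sin²(Δλ/2) = 0.712965.
c = 2·atan2(√a, √(1−a)) = 2.01079 rad → d = 6371·c ≈ 12810.71 km.

12811 km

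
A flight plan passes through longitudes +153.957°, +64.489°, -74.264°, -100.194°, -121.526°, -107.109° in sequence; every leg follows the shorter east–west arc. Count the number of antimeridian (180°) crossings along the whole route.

0

Leg 1: +153.957° → +64.489°, shortest Δλ = -89.468° (west) — does not cross 180°.
Leg 2: +64.489° → -74.264°, shortest Δλ = -138.753° (west) — does not cross 180°.
Leg 3: -74.264° → -100.194°, shortest Δλ = -25.93° (west) — does not cross 180°.
Leg 4: -100.194° → -121.526°, shortest Δλ = -21.332° (west) — does not cross 180°.
Leg 5: -121.526° → -107.109°, shortest Δλ = 14.417° (east) — does not cross 180°.
Total crossings: 0.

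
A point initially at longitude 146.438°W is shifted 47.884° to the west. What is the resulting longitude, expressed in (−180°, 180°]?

Start at -146.438°; shift −47.884° → -194.322°.
-194.322° lies outside (−180°, 180°]; add 360° → +165.678°.

165.678°E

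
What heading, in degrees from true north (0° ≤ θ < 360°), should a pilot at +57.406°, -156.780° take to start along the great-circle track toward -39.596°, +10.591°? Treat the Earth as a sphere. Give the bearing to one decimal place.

30.1°

Δλ = 10.591 − -156.780 = 167.371°.
θ = atan2( sin Δλ · cos φ₂ , cos φ₁ · sin φ₂ − sin φ₁ · cos φ₂ · cos Δλ )
  = atan2(0.16847, 0.29015) = 30.141° → normalised to [0°, 360°): 30.141°.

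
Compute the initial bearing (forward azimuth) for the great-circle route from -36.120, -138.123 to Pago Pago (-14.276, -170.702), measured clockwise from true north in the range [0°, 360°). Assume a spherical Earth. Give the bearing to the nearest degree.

Δλ = -170.702 − -138.123 = -32.579°.
θ = atan2( sin Δλ · cos φ₂ , cos φ₁ · sin φ₂ − sin φ₁ · cos φ₂ · cos Δλ )
  = atan2(-0.52183, 0.28219) = -61.597° → normalised to [0°, 360°): 298.403°.

298°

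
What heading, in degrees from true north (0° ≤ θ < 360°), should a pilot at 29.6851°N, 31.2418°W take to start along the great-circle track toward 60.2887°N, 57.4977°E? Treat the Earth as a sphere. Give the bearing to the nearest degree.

Δλ = 57.4977 − -31.2418 = 88.7395°.
θ = atan2( sin Δλ · cos φ₂ , cos φ₁ · sin φ₂ − sin φ₁ · cos φ₂ · cos Δλ )
  = atan2(0.49551, 0.74915) = 33.482° → normalised to [0°, 360°): 33.482°.

33°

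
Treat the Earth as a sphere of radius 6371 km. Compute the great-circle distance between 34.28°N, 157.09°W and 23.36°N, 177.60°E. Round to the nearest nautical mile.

Δλ = 177.60 − -157.09 = 334.69°; wrapped into (−180°, 180°]: -25.31°.
Δφ = 23.36 − 34.28 = -10.92°.
a = sin²(Δφ/2) + cos φ₁ · cos φ₂ · sin²(Δλ/2) = 0.045462.
c = 2·atan2(√a, √(1−a)) = 0.42973 rad → d = 6371·c ≈ 2737.84 km ≈ 1478.31 nmi.

1478 nmi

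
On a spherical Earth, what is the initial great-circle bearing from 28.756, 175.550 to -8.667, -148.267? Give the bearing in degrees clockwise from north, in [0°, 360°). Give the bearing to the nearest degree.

Δλ = -148.267 − 175.550 = -323.817°; wrapped into (−180°, 180°]: 36.183°.
θ = atan2( sin Δλ · cos φ₂ , cos φ₁ · sin φ₂ − sin φ₁ · cos φ₂ · cos Δλ )
  = atan2(0.58362, -0.51597) = 131.479° → normalised to [0°, 360°): 131.479°.

131°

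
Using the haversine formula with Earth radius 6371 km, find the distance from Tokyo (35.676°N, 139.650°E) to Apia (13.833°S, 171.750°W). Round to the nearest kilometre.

7509 km

Δλ = -171.750 − 139.650 = -311.400°; wrapped into (−180°, 180°]: 48.600°.
Δφ = -13.833 − 35.676 = -49.509°.
a = sin²(Δφ/2) + cos φ₁ · cos φ₂ · sin²(Δλ/2) = 0.308909.
c = 2·atan2(√a, √(1−a)) = 1.17864 rad → d = 6371·c ≈ 7509.11 km.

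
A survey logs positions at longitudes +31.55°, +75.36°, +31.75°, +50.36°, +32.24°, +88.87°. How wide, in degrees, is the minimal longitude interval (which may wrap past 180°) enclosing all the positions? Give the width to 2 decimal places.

57.32°

Sort the longitudes: +31.55°, +31.75°, +32.24°, +50.36°, +75.36°, +88.87°.
Eastward gaps between consecutive values (wrapping around): 0.20°, 0.49°, 18.12°, 25.00°, 13.51°, 302.68°.
Largest gap = 302.68° ⇒ minimal covering band is its complement: 360° − 302.68° = 57.32°.
Band runs from +31.55° eastward to +88.87°.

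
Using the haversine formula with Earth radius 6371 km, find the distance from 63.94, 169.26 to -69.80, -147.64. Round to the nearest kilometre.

15243 km

Δλ = -147.64 − 169.26 = -316.90°; wrapped into (−180°, 180°]: 43.10°.
Δφ = -69.80 − 63.94 = -133.74°.
a = sin²(Δφ/2) + cos φ₁ · cos φ₂ · sin²(Δλ/2) = 0.866160.
c = 2·atan2(√a, √(1−a)) = 2.39252 rad → d = 6371·c ≈ 15242.74 km.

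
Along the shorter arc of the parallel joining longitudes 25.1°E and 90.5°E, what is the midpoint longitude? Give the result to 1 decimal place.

Signed shortest Δλ from +25.1° to +90.5° is +65.4°.
Midpoint longitude = +25.1° + (+65.4°)/2 = +25.1° + 32.7° = +57.8°.

57.8°E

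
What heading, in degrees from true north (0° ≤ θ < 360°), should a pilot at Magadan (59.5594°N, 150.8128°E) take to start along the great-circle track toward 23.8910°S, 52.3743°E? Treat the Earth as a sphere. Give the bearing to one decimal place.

Δλ = 52.3743 − 150.8128 = -98.4385°.
θ = atan2( sin Δλ · cos φ₂ , cos φ₁ · sin φ₂ − sin φ₁ · cos φ₂ · cos Δλ )
  = atan2(-0.90442, -0.08951) = -95.652° → normalised to [0°, 360°): 264.348°.

264.3°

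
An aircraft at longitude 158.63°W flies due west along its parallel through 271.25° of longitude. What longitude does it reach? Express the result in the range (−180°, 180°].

Start at -158.63°; shift −271.25° → -429.88°.
-429.88° lies outside (−180°, 180°]; add 360° → -69.88°.

69.88°W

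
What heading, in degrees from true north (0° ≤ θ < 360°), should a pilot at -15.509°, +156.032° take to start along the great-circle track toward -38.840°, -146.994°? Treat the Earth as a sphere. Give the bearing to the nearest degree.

Δλ = -146.994 − 156.032 = -303.026°; wrapped into (−180°, 180°]: 56.974°.
θ = atan2( sin Δλ · cos φ₂ , cos φ₁ · sin φ₂ − sin φ₁ · cos φ₂ · cos Δλ )
  = atan2(0.65305, -0.49080) = 126.927° → normalised to [0°, 360°): 126.927°.

127°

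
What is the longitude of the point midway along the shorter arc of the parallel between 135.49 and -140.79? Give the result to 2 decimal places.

Signed shortest Δλ from +135.49° to -140.79° is +83.72°.
Midpoint longitude = +135.49° + (+83.72°)/2 = +135.49° + 41.86° = +177.35°.
(The naïve average (+135.49 + -140.79)/2 = -2.65° is on the wrong side of the globe.)

+177.35°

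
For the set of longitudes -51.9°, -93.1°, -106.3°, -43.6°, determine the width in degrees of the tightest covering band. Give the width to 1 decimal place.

Sort the longitudes: -106.3°, -93.1°, -51.9°, -43.6°.
Eastward gaps between consecutive values (wrapping around): 13.2°, 41.2°, 8.3°, 297.3°.
Largest gap = 297.3° ⇒ minimal covering band is its complement: 360° − 297.3° = 62.7°.
Band runs from -106.3° eastward to -43.6°.

62.7°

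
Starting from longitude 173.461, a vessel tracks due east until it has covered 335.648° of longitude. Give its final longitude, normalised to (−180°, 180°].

Start at +173.461°; shift +335.648° → +509.109°.
+509.109° lies outside (−180°, 180°]; subtract 360° → +149.109°.

+149.109°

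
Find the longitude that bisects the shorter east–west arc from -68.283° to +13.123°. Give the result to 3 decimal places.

-27.580°

Signed shortest Δλ from -68.283° to +13.123° is +81.406°.
Midpoint longitude = -68.283° + (+81.406°)/2 = -68.283° + 40.703° = -27.580°.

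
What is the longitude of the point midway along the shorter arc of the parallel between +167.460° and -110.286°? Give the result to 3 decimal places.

-151.413°

Signed shortest Δλ from +167.460° to -110.286° is +82.254°.
Midpoint longitude = +167.460° + (+82.254°)/2 = +167.460° + 41.127° = +208.587°.
Normalise into (−180°, 180°]: -151.413°.
(The naïve average (+167.460 + -110.286)/2 = 28.587° is on the wrong side of the globe.)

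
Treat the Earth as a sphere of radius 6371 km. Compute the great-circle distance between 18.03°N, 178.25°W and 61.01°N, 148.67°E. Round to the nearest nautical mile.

Δλ = 148.67 − -178.25 = 326.92°; wrapped into (−180°, 180°]: -33.08°.
Δφ = 61.01 − 18.03 = 42.98°.
a = sin²(Δφ/2) + cos φ₁ · cos φ₂ · sin²(Δλ/2) = 0.171555.
c = 2·atan2(√a, √(1−a)) = 0.85411 rad → d = 6371·c ≈ 5441.53 km ≈ 2938.19 nmi.

2938 nmi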